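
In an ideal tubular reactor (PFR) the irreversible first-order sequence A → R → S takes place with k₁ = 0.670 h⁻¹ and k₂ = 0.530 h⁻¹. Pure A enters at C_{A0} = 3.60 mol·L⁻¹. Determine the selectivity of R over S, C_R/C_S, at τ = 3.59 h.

0.449

The intermediate concentration in a first-order A→B→C sequence is C_R = k₁C_{A0}(e^(−k₁τ) − e^(−k₂τ))/(k₂−k₁).
e^(−k₁τ) = e^(−0.670×3.59) = e^(−2.405) = 0.09024; e^(−k₂τ) = e^(−1.903) = 0.1492.
C_R = 0.670×3.60/(0.530−0.670) × (0.09024−0.1492) = (-17.23)×(-0.05893) = 1.015 mol·L⁻¹.
C_A = C_{A0}e^(−k₁τ) = 0.3249 mol·L⁻¹, so C_S = C_{A0}−C_A−C_R = 2.260 mol·L⁻¹; C_R/C_S = 0.449.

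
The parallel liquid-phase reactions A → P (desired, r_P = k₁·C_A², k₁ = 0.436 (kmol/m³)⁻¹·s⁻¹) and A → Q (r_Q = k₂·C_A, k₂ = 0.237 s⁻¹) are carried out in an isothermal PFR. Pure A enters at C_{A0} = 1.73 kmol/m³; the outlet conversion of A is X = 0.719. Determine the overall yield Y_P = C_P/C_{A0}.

C_A = C_{A0}(1−X) = 0.4861 kmol/m³.
Along a PFR/batch, dC_Q/dC_A = −r_Q/(r_P+r_Q) = −k₂/(k₂+k₁·C_A).
Integrating from C_{A0} to C_A: C_Q = (0.237/0.436)·ln[(0.237+0.436·1.73)/(0.237+0.436·0.486)] = 0.5436·ln(0.9913/0.4490) = 0.4306 kmol/m³.
Then C_P = (C_{A0}−C_A) − C_Q = 1.244 − 0.4306 = 0.8133 kmol/m³.
Y_P = C_P/C_{A0} = 0.8133/1.73 = 0.470.

0.470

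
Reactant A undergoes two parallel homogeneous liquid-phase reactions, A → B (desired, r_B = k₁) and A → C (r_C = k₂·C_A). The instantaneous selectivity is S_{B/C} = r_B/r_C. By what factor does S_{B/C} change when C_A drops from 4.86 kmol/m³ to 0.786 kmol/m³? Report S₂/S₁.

S_{B/C} = (k₁/k₂)·C_A⁻¹, so S₂/S₁ = (C_{A,2}/C_{A,1})⁻¹.
= 4.86/0.786 = 6.18.

6.18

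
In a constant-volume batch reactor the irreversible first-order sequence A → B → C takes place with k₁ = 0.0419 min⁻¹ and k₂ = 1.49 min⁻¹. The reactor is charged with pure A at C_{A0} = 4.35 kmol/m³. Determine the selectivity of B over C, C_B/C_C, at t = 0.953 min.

The intermediate concentration in a first-order A→B→C sequence is C_B = k₁C_{A0}(e^(−k₁t) − e^(−k₂t))/(k₂−k₁).
e^(−k₁t) = e^(−0.0419×0.953) = e^(−0.03993) = 0.9609; e^(−k₂t) = e^(−1.420) = 0.2417.
C_B = 0.0419×4.35/(1.49−0.0419) × (0.9609−0.2417) = 0.1259×0.7191 = 0.09051 kmol/m³.
C_A = C_{A0}e^(−k₁t) = 4.180 kmol/m³, so C_C = C_{A0}−C_A−C_B = 0.07976 kmol/m³; C_B/C_C = 1.13.

1.13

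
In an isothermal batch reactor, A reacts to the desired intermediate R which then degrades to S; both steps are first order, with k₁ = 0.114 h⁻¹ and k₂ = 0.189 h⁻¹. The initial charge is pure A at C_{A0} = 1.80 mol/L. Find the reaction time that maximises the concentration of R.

For first-order series the maximum of C_R occurs at t_opt = ln(k₂/k₁)/(k₂−k₁).
= ln(0.189/0.114)/(0.189−0.114) = ln(1.658)/0.07500 = 0.5055/0.07500 = 6.74 h.

6.74 h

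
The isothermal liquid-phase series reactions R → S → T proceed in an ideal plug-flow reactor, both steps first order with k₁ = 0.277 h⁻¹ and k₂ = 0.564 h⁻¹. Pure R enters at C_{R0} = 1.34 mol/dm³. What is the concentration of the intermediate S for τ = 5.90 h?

For first-order series with pure R initially, C_S(τ) = k₁C_{R0}/(k₂−k₁)·(e^(−k₁τ) − e^(−k₂τ)).
e^(−k₁τ) = e^(−0.277×5.90) = e^(−1.634) = 0.1951; e^(−k₂τ) = e^(−3.328) = 0.03588.
C_S = 0.277×1.34/(0.564−0.277) × (0.1951−0.03588) = 1.293×0.1592 = 0.2059 mol/dm³.

0.206 mol/dm³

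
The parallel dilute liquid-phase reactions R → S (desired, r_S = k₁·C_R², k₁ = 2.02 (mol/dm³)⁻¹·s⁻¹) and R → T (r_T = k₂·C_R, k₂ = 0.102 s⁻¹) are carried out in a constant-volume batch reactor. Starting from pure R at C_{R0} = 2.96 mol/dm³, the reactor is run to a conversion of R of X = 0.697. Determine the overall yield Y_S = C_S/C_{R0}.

0.677

C_R = C_{R0}(1−X) = 0.8969 mol/dm³.
Along a PFR/batch, dC_T/dC_R = −r_T/(r_S+r_T) = −k₂/(k₂+k₁·C_R).
Integrating from C_{R0} to C_R: C_T = (0.102/2.02)·ln[(0.102+2.02·2.96)/(0.102+2.02·0.897)] = 0.05050·ln(6.081/1.914) = 0.05838 mol/dm³.
Then C_S = (C_{R0}−C_R) − C_T = 2.063 − 0.05838 = 2.005 mol/dm³.
Y_S = C_S/C_{R0} = 2.005/2.96 = 0.677.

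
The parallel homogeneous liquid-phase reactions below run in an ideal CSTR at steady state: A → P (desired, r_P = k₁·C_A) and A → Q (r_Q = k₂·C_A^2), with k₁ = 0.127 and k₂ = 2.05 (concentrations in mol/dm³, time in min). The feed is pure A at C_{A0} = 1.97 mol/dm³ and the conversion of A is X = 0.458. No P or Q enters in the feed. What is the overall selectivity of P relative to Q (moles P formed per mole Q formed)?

0.0580

Exit C_A = C_{A0}(1−X) = 1.97×0.542 = 1.068 mol/dm³.
In a CSTR the entire volume is at exit conditions, so r_P = 0.127×1.068 = 0.1356 and r_Q = 2.05×1.068^2 = 2.337.
Overall selectivity = C_P/C_Q = r_Pτ/(r_Qτ) = r_P/r_Q = 0.0580.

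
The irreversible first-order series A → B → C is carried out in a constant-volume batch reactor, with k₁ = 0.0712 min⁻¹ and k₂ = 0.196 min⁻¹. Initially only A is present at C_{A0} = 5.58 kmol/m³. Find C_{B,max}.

Evaluating C_B at t_opt = ln(k₂/k₁)/(k₂−k₁) gives C_{B,max}/C_{A0} = (k₁/k₂)^[k₂/(k₂−k₁)].
= (0.0712/0.196)^(0.196/(0.196−0.0712)) = (0.3633)^(1.571) = 0.2039.
C_{B,max} = 0.2039×5.58 = 1.14 kmol/m³.

1.14 kmol/m³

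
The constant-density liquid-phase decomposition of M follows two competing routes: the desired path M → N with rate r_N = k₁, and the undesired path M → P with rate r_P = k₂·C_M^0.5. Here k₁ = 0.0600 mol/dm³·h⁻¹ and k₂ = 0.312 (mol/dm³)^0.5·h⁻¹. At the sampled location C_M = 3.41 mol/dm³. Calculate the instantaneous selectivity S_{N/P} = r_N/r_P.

0.104

S_{N/P} = r_N/r_P = (k₁)/(k₂·C_M^0.5) = (k₁/k₂)·C_M^-0.5.
= (0.0600) / (0.312×3.410^0.5) = 0.06000/0.5761 = 0.104.
The undesired path is higher order in M, so low C_M (CSTR or dilute feed) favours N.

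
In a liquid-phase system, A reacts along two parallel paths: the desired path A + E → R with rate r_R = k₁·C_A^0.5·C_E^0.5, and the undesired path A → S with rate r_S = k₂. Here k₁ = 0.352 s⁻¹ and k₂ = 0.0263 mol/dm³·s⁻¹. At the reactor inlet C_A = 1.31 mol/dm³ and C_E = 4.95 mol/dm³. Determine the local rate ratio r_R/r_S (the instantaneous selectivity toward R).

34.1

S_{R/S} = r_R/r_S = (k₁·C_A^0.5·C_E^0.5)/(k₂) = (k₁/k₂)·C_A^0.5·C_E^0.5.
= (0.352×1.310^0.5×4.950^0.5) / (0.0263) = 0.8964/0.02630 = 34.1.
Since the desired path is higher order in A, keeping C_A high (PFR or concentrated feed) favours R.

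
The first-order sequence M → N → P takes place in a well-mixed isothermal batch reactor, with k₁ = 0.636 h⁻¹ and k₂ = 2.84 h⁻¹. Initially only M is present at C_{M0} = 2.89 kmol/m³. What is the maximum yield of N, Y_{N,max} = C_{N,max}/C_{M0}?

0.145

Evaluating C_N at t_opt = ln(k₂/k₁)/(k₂−k₁) gives C_{N,max}/C_{M0} = (k₁/k₂)^[k₂/(k₂−k₁)].
= (0.636/2.84)^(2.84/(2.84−0.636)) = (0.2239)^(1.289) = 0.1454.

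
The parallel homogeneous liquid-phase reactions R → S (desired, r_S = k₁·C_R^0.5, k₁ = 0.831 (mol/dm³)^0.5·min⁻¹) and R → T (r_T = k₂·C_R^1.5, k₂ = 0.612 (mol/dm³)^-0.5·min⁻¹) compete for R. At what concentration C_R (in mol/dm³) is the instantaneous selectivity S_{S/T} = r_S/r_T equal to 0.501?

S_{S/T} = (k₁/k₂)·C_R⁻¹ ⇒ C_R = (S·k₂/k₁)^(-1).
= (0.501×0.612/0.831)^(-1) = (0.3690)^(-1) = 2.71 mol/dm³.

2.71 mol/dm³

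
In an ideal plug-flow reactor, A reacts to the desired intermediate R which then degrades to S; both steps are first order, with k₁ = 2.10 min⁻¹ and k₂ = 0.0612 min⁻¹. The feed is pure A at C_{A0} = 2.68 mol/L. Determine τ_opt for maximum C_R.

1.73 min

The intermediate peaks when r₁ = r₂, i.e. k₁e^(−k₁τ) = k₂e^(−k₂τ), giving τ_opt = ln(k₂/k₁)/(k₂−k₁).
= ln(0.0612/2.10)/(0.0612−2.10) = ln(0.02914)/-2.039 = -3.536/-2.039 = 1.73 min.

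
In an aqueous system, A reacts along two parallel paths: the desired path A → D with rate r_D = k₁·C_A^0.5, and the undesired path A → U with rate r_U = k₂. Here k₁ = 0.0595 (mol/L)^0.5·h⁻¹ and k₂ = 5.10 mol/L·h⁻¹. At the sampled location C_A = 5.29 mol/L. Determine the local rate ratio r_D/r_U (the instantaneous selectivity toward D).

S_{D/U} = r_D/r_U = (k₁·C_A^0.5)/(k₂) = (k₁/k₂)·C_A^0.5.
= (0.0595×5.290^0.5) / (5.10) = 0.1368/5.100 = 0.0268.
Since the desired path is higher order in A, keeping C_A high (PFR or concentrated feed) favours D.

0.0268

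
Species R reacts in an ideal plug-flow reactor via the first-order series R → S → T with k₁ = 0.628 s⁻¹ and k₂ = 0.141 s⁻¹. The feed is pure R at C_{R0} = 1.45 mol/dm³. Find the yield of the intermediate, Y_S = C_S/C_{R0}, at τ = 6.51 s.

For first-order series with pure R initially, C_S(τ) = k₁C_{R0}/(k₂−k₁)·(e^(−k₁τ) − e^(−k₂τ)).
e^(−k₁τ) = e^(−0.628×6.51) = e^(−4.088) = 0.01677; e^(−k₂τ) = e^(−0.9179) = 0.3994.
C_S = 0.628×1.45/(0.141−0.628) × (0.01677−0.3994) = (-1.870)×(-0.3826) = 0.7154 mol/dm³.
Y_S = C_S/C_{R0} = 0.7154/1.45 = 0.493.

0.493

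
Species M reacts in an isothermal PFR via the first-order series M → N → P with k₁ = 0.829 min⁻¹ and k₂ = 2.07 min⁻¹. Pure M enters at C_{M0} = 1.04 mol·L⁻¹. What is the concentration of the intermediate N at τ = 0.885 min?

0.222 mol·L⁻¹

For first-order series with pure M initially, C_N(τ) = k₁C_{M0}/(k₂−k₁)·(e^(−k₁τ) − e^(−k₂τ)).
e^(−k₁τ) = e^(−0.829×0.885) = e^(−0.7337) = 0.4801; e^(−k₂τ) = e^(−1.832) = 0.1601.
C_N = 0.829×1.04/(2.07−0.829) × (0.4801−0.1601) = 0.6947×0.3200 = 0.2223 mol·L⁻¹.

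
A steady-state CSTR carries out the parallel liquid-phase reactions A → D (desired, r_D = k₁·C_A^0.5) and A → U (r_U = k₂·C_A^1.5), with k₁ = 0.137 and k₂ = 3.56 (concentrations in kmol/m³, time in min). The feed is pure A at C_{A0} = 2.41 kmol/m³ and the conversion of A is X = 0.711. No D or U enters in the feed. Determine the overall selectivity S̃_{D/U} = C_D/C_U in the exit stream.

0.0553

Exit C_A = C_{A0}(1−X) = 2.41×0.289 = 0.6965 kmol/m³.
Rates in a CSTR are evaluated at the outlet concentration: r_D = 0.137×0.6965^0.5 = 0.1143, r_U = 3.56×0.6965^1.5 = 2.069.
Overall selectivity = C_D/C_U = r_Dτ/(r_Uτ) = r_D/r_U = 0.0553.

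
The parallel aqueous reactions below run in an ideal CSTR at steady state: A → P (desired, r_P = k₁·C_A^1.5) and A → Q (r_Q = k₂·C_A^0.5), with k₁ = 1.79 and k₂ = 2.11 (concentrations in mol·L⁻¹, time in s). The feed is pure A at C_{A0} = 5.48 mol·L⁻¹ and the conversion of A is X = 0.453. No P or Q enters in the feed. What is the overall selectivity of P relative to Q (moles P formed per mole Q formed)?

Exit C_A = C_{A0}(1−X) = 5.48×0.547 = 2.998 mol·L⁻¹.
In a CSTR the entire volume is at exit conditions, so r_P = 1.79×2.998^1.5 = 9.290 and r_Q = 2.11×2.998^0.5 = 3.653.
Overall selectivity = C_P/C_Q = r_Pτ/(r_Qτ) = r_P/r_Q = 2.54.

2.54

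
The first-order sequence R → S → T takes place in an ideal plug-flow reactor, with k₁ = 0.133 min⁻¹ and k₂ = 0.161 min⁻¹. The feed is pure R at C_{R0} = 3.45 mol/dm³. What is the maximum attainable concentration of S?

At the optimum, C_{S,max}/C_{R0} = (k₁/k₂)^[k₂/(k₂−k₁)].
= (0.133/0.161)^(0.161/(0.161−0.133)) = (0.8261)^(5.750) = 0.3333.
C_{S,max} = 0.3333×3.45 = 1.15 mol/dm³.

1.15 mol/dm³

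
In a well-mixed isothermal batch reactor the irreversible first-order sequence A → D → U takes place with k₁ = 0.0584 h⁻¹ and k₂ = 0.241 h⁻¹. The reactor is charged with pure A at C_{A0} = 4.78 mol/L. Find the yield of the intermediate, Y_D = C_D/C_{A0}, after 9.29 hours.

Solving the coupled first-order balances gives C_D(t) = [k₁/(k₂−k₁)]·C_{A0}·(e^(−k₁t) − e^(−k₂t)).
e^(−k₁t) = e^(−0.0584×9.29) = e^(−0.5425) = 0.5813; e^(−k₂t) = e^(−2.239) = 0.1066.
C_D = 0.0584×4.78/(0.241−0.0584) × (0.5813−0.1066) = 1.529×0.4747 = 0.7257 mol/L.
Y_D = C_D/C_{A0} = 0.7257/4.78 = 0.152.

0.152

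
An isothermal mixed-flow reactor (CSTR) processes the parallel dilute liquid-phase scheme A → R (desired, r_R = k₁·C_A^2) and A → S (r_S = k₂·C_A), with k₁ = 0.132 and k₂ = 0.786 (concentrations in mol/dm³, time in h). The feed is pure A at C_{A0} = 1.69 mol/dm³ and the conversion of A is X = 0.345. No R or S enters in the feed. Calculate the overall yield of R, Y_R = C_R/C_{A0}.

Exit C_A = C_{A0}(1−X) = 1.69×0.655 = 1.107 mol/dm³.
In a CSTR the entire volume is at exit conditions, so r_R = 0.132×1.107^2 = 0.1617 and r_S = 0.786×1.107 = 0.8701.
Fraction of consumed A going to R: r_R/(r_R+r_S) = 0.1568.
C_R = 0.1568·C_{A0}·X = 0.1568×1.69×0.345 = 0.0914 mol/dm³; Y_R = C_R/C_{A0} = 0.0541.

0.0541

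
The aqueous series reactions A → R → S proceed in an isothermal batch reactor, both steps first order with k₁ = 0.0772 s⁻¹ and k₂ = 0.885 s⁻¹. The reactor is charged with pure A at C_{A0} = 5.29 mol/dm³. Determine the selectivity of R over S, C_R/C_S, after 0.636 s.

The intermediate concentration in a first-order A→B→C sequence is C_R = k₁C_{A0}(e^(−k₁t) − e^(−k₂t))/(k₂−k₁).
e^(−k₁t) = e^(−0.0772×0.636) = e^(−0.04910) = 0.9521; e^(−k₂t) = e^(−0.5629) = 0.5696.
C_R = 0.0772×5.29/(0.885−0.0772) × (0.9521−0.5696) = 0.5056×0.3825 = 0.1934 mol/dm³.
C_A = C_{A0}e^(−k₁t) = 5.037 mol/dm³, so C_S = C_{A0}−C_A−C_R = 0.06008 mol/dm³; C_R/C_S = 3.22.

3.22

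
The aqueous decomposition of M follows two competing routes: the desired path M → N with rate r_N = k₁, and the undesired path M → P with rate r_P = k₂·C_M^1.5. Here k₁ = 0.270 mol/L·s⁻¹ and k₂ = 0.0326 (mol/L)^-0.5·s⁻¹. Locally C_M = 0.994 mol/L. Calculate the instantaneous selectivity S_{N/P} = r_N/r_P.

8.36

S_{N/P} = r_N/r_P = (k₁)/(k₂·C_M^1.5) = (k₁/k₂)·C_M^-1.5.
= (0.270) / (0.0326×0.9940^1.5) = 0.2700/0.03231 = 8.36.
The undesired path is higher order in M, so low C_M (CSTR or dilute feed) favours N.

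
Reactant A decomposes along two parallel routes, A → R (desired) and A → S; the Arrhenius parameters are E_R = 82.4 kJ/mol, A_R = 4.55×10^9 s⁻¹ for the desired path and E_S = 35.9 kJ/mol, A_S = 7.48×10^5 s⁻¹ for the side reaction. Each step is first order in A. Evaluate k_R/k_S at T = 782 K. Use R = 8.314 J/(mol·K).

4.76

With equal orders, S_{R/S} = k_R/k_S = (A_R/A_S)·exp[(E_S−E_R)/(RT)].
(E_S−E_R)/(RT) = (35.9−82.4)×10³/(8.314×782) = -46500/6502 = -7.152.
k_R/k_S = (4.55×10^9/7.48×10^5)·exp(-7.152) = 6083 × 7.832×10^-4 = 4.76.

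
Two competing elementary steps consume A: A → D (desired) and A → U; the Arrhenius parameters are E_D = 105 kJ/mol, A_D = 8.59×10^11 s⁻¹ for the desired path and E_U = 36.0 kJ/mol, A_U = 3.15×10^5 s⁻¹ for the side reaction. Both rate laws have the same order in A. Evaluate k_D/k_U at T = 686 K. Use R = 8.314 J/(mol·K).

15.2

k_D/k_U = (A_D/A_U)·exp[−(E_D−E_U)/(RT)] = (A_D/A_U)·exp[(E_U−E_D)/(RT)].
(E_U−E_D)/(RT) = (36.0−105)×10³/(8.314×686) = -69000/5703 = -12.10.
k_D/k_U = (8.59×10^11/3.15×10^5)·exp(-12.10) = 2.727×10^6 × 5.570×10^-6 = 15.2.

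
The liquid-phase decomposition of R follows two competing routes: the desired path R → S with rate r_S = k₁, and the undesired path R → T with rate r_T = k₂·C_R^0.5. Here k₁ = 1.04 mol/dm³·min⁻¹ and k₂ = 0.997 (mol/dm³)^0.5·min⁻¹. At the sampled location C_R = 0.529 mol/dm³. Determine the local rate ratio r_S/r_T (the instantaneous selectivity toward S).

1.43

S_{S/T} = r_S/r_T = (k₁)/(k₂·C_R^0.5) = (k₁/k₂)·C_R^-0.5.
= (1.04) / (0.997×0.5290^0.5) = 1.040/0.7251 = 1.43.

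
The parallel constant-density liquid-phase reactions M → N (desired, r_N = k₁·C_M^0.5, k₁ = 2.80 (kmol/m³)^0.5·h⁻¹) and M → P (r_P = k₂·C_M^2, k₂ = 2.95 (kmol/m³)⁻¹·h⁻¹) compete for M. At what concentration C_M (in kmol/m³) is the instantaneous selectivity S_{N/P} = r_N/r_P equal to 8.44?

0.233 kmol/m³

S_{N/P} = (k₁/k₂)·C_M^-1.5 ⇒ C_M = (S·k₂/k₁)^(1/(-1.5)).
= (8.44×2.95/2.80)^(-0.6667) = (8.892)^(-0.6667) = 0.233 kmol/m³.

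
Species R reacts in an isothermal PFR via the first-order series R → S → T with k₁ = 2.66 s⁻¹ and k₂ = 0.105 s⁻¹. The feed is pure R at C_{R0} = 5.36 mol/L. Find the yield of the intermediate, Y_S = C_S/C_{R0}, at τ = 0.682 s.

0.799

Solving the coupled first-order balances gives C_S(τ) = [k₁/(k₂−k₁)]·C_{R0}·(e^(−k₁τ) − e^(−k₂τ)).
e^(−k₁τ) = e^(−2.66×0.682) = e^(−1.814) = 0.1630; e^(−k₂τ) = e^(−0.07161) = 0.9309.
C_S = 2.66×5.36/(0.105−2.66) × (0.1630−0.9309) = (-5.580)×(-0.7679) = 4.285 mol/L.
Y_S = C_S/C_{R0} = 4.285/5.36 = 0.799.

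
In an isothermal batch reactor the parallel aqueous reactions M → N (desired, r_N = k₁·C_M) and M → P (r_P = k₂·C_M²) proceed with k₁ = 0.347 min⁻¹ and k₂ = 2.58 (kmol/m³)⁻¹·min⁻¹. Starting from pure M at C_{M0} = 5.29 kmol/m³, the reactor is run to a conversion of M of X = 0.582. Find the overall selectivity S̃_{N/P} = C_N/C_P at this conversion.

0.0380

C_M = C_{M0}(1−X) = 2.211 kmol/m³.
Along a PFR/batch, dC_N/dC_M = −r_N/(r_N+r_P) = −k₁/(k₁+k₂·C_M).
Integrating from C_{M0} to C_M: C_N = (0.347/2.58)·ln[(0.347+2.58·5.29)/(0.347+2.58·2.21)] = 0.1345·ln(14.00/6.052) = 0.1128 kmol/m³.
C_P = (C_{M0}−C_M)−C_N = 2.966 kmol/m³; S̃_{N/P} = 0.1128/2.966 = 0.0380.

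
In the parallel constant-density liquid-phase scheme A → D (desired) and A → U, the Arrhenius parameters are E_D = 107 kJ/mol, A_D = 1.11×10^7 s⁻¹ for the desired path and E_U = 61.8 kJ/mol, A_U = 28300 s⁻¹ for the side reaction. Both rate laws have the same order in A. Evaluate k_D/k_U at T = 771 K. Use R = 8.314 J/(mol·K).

With equal orders, S_{D/U} = k_D/k_U = (A_D/A_U)·exp[(E_U−E_D)/(RT)].
(E_U−E_D)/(RT) = (61.8−107)×10³/(8.314×771) = -45200/6410 = -7.051.
k_D/k_U = (1.11×10^7/28300)·exp(-7.051) = 392.2 × 8.662×10^-4 = 0.340.

0.340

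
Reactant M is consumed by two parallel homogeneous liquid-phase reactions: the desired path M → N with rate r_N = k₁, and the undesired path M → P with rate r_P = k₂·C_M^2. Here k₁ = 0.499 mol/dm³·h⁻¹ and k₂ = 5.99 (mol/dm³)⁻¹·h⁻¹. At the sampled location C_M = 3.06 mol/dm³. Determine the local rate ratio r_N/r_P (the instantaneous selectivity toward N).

0.00890

S_{N/P} = r_N/r_P = (k₁)/(k₂·C_M^2) = (k₁/k₂)·C_M^-2.
= (0.499) / (5.99×3.060^2) = 0.4990/56.09 = 0.00890.
The undesired path is higher order in M, so low C_M (CSTR or dilute feed) favours N.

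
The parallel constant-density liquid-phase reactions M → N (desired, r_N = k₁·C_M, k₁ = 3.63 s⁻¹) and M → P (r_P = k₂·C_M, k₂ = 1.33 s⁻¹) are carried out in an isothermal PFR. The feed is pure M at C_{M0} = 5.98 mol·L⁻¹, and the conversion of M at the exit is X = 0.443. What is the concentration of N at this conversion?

1.94 mol·L⁻¹

C_M = C_{M0}(1−X) = 3.331 mol·L⁻¹.
Both paths are first order in M, so the instantaneous fraction to N is constant: dC_N/d(−C_M) = k₁/(k₁+k₂) = 0.7319.
C_N = 0.7319·(C_{M0}−C_M) = 0.7319×2.649 = 1.94 mol·L⁻¹.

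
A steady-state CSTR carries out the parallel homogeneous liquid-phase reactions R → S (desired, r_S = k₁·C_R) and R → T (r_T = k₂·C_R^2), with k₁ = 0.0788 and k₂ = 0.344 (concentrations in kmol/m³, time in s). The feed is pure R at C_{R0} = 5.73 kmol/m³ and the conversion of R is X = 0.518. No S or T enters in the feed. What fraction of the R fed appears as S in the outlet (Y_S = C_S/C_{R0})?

Exit C_R = C_{R0}(1−X) = 5.73×0.482 = 2.762 kmol/m³.
Rates in a CSTR are evaluated at the outlet concentration: r_S = 0.0788×2.762 = 0.2176, r_T = 0.344×2.762^2 = 2.624.
Fraction of consumed R going to S: r_S/(r_S+r_T) = 0.07659.
C_S = 0.07659·C_{R0}·X = 0.07659×5.73×0.518 = 0.227 kmol/m³; Y_S = C_S/C_{R0} = 0.0397.

0.0397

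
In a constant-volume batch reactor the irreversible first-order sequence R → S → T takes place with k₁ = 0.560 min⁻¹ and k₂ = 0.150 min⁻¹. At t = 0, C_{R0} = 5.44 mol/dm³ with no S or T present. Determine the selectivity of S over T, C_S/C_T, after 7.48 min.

0.756

For first-order series with pure R initially, C_S(t) = k₁C_{R0}/(k₂−k₁)·(e^(−k₁t) − e^(−k₂t)).
e^(−k₁t) = e^(−0.560×7.48) = e^(−4.189) = 0.01516; e^(−k₂t) = e^(−1.122) = 0.3256.
C_S = 0.560×5.44/(0.150−0.560) × (0.01516−0.3256) = (-7.430)×(-0.3105) = 2.307 mol/dm³.
C_R = C_{R0}e^(−k₁t) = 0.08249 mol/dm³, so C_T = C_{R0}−C_R−C_S = 3.051 mol/dm³; C_S/C_T = 0.756.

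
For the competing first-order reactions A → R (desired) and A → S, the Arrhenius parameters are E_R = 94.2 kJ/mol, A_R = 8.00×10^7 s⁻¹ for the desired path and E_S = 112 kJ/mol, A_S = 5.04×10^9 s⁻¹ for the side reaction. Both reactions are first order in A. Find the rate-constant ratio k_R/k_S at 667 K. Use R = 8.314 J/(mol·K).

With equal orders, S_{R/S} = k_R/k_S = (A_R/A_S)·exp[(E_S−E_R)/(RT)].
(E_S−E_R)/(RT) = (112−94.2)×10³/(8.314×667) = 17800/5545 = 3.210.
k_R/k_S = (8.00×10^7/5.04×10^9)·exp(3.210) = 0.01587 × 24.78 = 0.393.
Since E_R < E_S, lowering the temperature improves selectivity toward R.

0.393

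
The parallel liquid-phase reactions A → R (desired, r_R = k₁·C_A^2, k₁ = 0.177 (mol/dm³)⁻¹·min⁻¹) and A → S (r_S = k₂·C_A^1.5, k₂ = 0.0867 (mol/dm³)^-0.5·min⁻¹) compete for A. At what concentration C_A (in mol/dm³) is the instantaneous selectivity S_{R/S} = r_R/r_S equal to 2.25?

S_{R/S} = (k₁/k₂)·C_A^0.5 ⇒ C_A = (S·k₂/k₁)^(2).
= (2.25×0.0867/0.177)^(2) = (1.102)^(2) = 1.21 mol/dm³.

1.21 mol/dm³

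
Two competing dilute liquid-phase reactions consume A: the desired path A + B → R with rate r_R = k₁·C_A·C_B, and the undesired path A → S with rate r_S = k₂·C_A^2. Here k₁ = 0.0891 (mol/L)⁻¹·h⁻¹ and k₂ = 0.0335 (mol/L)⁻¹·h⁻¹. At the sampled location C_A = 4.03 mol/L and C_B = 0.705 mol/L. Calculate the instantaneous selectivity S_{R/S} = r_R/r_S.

S_{R/S} = r_R/r_S = (k₁·C_A·C_B)/(k₂·C_A^2) = (k₁/k₂)·C_A⁻¹·C_B.
= (0.0891×4.030×0.7050) / (0.0335×4.030^2) = 0.2531/0.5441 = 0.465.

0.465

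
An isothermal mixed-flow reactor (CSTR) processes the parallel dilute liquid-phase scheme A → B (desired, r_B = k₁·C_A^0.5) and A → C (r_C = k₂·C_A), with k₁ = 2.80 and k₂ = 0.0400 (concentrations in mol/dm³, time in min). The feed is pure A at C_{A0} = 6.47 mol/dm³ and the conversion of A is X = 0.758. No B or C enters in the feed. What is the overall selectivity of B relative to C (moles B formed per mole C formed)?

Exit C_A = C_{A0}(1−X) = 6.47×0.242 = 1.566 mol/dm³.
Rates in a CSTR are evaluated at the outlet concentration: r_B = 2.80×1.566^0.5 = 3.504, r_C = 0.0400×1.566 = 0.06263.
Overall selectivity = C_B/C_C = r_Bτ/(r_Cτ) = r_B/r_C = 55.9.

55.9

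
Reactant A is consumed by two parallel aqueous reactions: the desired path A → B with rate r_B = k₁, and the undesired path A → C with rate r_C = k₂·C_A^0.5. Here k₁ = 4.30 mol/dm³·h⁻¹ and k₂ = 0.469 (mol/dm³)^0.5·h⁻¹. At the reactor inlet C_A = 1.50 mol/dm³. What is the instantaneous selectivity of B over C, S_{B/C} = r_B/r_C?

S_{B/C} = r_B/r_C = (k₁)/(k₂·C_A^0.5) = (k₁/k₂)·C_A^-0.5.
= (4.30) / (0.469×1.500^0.5) = 4.300/0.5744 = 7.49.

7.49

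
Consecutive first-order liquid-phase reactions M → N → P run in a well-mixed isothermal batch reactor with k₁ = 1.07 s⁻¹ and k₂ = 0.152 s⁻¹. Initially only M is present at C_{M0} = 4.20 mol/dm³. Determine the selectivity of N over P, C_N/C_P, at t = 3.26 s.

2.29

The intermediate concentration in a first-order A→B→C sequence is C_N = k₁C_{M0}(e^(−k₁t) − e^(−k₂t))/(k₂−k₁).
e^(−k₁t) = e^(−1.07×3.26) = e^(−3.488) = 0.03056; e^(−k₂t) = e^(−0.4955) = 0.6093.
C_N = 1.07×4.20/(0.152−1.07) × (0.03056−0.6093) = (-4.895)×(-0.5787) = 2.833 mol/dm³.
C_M = C_{M0}e^(−k₁t) = 0.1283 mol/dm³, so C_P = C_{M0}−C_M−C_N = 1.239 mol/dm³; C_N/C_P = 2.29.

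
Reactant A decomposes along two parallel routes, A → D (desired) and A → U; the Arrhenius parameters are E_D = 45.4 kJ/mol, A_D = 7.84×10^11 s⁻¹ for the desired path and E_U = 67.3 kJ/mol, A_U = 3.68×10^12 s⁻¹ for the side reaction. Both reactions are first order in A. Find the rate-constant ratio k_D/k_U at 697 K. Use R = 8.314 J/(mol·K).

With equal orders, S_{D/U} = k_D/k_U = (A_D/A_U)·exp[(E_U−E_D)/(RT)].
(E_U−E_D)/(RT) = (67.3−45.4)×10³/(8.314×697) = 21900/5795 = 3.779.
k_D/k_U = (7.84×10^11/3.68×10^12)·exp(3.779) = 0.2130 × 43.78 = 9.33.

9.33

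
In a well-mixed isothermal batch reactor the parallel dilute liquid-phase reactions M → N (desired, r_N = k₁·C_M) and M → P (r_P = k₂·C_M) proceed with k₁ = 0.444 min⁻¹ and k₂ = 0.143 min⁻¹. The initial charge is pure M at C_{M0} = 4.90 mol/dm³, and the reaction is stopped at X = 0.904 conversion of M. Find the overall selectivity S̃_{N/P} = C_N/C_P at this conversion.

C_M = C_{M0}(1−X) = 0.4704 mol/dm³.
Both paths are first order in M, so the instantaneous fraction to N is constant: dC_N/d(−C_M) = k₁/(k₁+k₂) = 0.7564.
C_N = 0.7564·(C_{M0}−C_M) = 0.7564×4.430 = 3.35 mol/dm³.
C_P = (C_{M0}−C_M)−C_N = 1.079 mol/dm³; S̃_{N/P} = 3.350/1.079 = 3.10.

3.10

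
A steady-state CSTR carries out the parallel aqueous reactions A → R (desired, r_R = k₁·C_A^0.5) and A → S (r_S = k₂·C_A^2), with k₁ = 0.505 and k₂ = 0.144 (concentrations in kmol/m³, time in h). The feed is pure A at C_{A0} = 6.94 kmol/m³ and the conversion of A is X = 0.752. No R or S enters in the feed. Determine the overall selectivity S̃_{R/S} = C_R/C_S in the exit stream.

1.55

Exit C_A = C_{A0}(1−X) = 6.94×0.248 = 1.721 kmol/m³.
In a CSTR the entire volume is at exit conditions, so r_R = 0.505×1.721^0.5 = 0.6625 and r_S = 0.144×1.721^2 = 0.4266.
Overall selectivity = C_R/C_S = r_Rτ/(r_Sτ) = r_R/r_S = 1.55.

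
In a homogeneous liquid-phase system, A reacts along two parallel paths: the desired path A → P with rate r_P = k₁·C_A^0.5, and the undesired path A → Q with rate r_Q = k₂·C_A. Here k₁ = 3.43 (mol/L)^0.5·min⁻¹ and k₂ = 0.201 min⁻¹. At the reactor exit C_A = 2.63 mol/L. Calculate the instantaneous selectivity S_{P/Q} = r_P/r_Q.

S_{P/Q} = r_P/r_Q = (k₁·C_A^0.5)/(k₂·C_A) = (k₁/k₂)·C_A^-0.5.
= (3.43×2.630^0.5) / (0.201×2.630) = 5.563/0.5286 = 10.5.

10.5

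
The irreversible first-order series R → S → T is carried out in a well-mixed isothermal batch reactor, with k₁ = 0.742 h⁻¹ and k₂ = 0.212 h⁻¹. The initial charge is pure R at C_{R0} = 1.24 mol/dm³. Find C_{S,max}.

0.751 mol/dm³

At the optimum, C_{S,max}/C_{R0} = (k₁/k₂)^[k₂/(k₂−k₁)].
= (0.742/0.212)^(0.212/(0.212−0.742)) = (3.500)^(-0.4000) = 0.6059.
C_{S,max} = 0.6059×1.24 = 0.751 mol/dm³.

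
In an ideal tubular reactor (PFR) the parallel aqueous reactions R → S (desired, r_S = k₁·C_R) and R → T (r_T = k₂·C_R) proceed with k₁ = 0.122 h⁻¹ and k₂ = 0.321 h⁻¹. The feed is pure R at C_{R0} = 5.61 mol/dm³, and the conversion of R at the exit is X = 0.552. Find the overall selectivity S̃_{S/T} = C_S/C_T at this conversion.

C_R = C_{R0}(1−X) = 2.513 mol/dm³.
Both paths are first order in R, so the instantaneous fraction to S is constant: dC_S/d(−C_R) = k₁/(k₁+k₂) = 0.2754.
C_S = 0.2754·(C_{R0}−C_R) = 0.2754×3.097 = 0.853 mol/dm³.
C_T = (C_{R0}−C_R)−C_S = 2.244 mol/dm³; S̃_{S/T} = 0.8528/2.244 = 0.380.

0.380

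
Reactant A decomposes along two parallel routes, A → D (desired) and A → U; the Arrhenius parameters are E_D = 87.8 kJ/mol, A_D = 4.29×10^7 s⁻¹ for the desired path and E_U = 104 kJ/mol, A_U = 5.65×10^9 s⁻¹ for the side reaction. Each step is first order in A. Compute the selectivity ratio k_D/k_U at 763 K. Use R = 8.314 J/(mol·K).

With equal orders, S_{D/U} = k_D/k_U = (A_D/A_U)·exp[(E_U−E_D)/(RT)].
(E_U−E_D)/(RT) = (104−87.8)×10³/(8.314×763) = 16200/6344 = 2.554.
k_D/k_U = (4.29×10^7/5.65×10^9)·exp(2.554) = 0.007593 × 12.86 = 0.0976.
Since E_D < E_U, lowering the temperature improves selectivity toward D.

0.0976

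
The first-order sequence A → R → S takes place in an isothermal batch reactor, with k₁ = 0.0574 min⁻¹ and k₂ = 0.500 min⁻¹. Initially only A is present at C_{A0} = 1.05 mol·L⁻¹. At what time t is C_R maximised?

The intermediate peaks when r₁ = r₂, i.e. k₁e^(−k₁t) = k₂e^(−k₂t), giving t_opt = ln(k₂/k₁)/(k₂−k₁).
= ln(0.500/0.0574)/(0.500−0.0574) = ln(8.711)/0.4426 = 2.165/0.4426 = 4.89 min.

4.89 min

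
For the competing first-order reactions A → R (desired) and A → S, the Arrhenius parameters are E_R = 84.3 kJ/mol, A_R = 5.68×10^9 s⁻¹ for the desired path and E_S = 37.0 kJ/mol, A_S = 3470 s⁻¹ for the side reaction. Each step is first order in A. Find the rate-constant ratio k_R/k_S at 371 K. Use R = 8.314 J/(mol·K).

0.358

Since both paths have the same order in A, the concentration cancels and S_{R/S} = k_R/k_S = (A_R/A_S)·exp[(E_S−E_R)/(RT)].
(E_S−E_R)/(RT) = (37.0−84.3)×10³/(8.314×371) = -47300/3084 = -15.33.
k_R/k_S = (5.68×10^9/3470)·exp(-15.33) = 1.637×10^6 × 2.189×10^-7 = 0.358.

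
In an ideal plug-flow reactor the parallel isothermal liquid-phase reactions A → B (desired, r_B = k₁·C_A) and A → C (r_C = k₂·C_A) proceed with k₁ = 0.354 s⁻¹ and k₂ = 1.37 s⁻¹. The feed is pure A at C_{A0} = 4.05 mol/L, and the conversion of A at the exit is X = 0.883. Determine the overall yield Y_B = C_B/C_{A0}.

0.181

C_A = C_{A0}(1−X) = 0.4738 mol/L.
Both paths are first order in A, so the instantaneous fraction to B is constant: dC_B/d(−C_A) = k₁/(k₁+k₂) = 0.2053.
C_B = 0.2053·(C_{A0}−C_A) = 0.2053×3.576 = 0.734 mol/L.
Y_B = C_B/C_{A0} = 0.7343/4.05 = 0.181.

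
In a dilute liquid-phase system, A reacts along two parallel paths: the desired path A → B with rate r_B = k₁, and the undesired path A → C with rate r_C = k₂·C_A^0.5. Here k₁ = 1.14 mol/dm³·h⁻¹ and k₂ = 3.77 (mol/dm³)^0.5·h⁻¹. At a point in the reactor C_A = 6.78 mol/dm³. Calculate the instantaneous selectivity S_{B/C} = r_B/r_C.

S_{B/C} = r_B/r_C = (k₁)/(k₂·C_A^0.5) = (k₁/k₂)·C_A^-0.5.
= (1.14) / (3.77×6.780^0.5) = 1.140/9.816 = 0.116.

0.116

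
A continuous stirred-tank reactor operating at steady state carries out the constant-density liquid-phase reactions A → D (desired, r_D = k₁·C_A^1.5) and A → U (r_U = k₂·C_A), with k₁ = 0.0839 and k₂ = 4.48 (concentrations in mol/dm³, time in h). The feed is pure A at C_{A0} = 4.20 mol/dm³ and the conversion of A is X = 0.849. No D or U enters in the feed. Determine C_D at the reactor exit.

Exit C_A = C_{A0}(1−X) = 4.20×0.151 = 0.6342 mol/dm³.
A CSTR operates uniformly at the exit composition, giving r_D = 0.04237 and r_U = 2.841 (each k·C_A^n at C_A = 0.6342).
Fraction of consumed A going to D: r_D/(r_D+r_U) = 0.01469.
C_D = 0.01469·C_{A0}·X = 0.01469×4.20×0.849 = 0.0524 mol/dm³.

0.0524 mol/dm³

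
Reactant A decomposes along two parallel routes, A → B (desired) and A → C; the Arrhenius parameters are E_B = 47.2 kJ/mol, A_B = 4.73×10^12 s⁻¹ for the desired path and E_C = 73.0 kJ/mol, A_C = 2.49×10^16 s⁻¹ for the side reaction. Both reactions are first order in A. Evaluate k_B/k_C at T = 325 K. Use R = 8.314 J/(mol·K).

2.66

k_B/k_C = (A_B/A_C)·exp[−(E_B−E_C)/(RT)] = (A_B/A_C)·exp[(E_C−E_B)/(RT)].
(E_C−E_B)/(RT) = (73.0−47.2)×10³/(8.314×325) = 25800/2702 = 9.548.
k_B/k_C = (4.73×10^12/2.49×10^16)·exp(9.548) = 1.900×10^-4 × 14021 = 2.66.
Since E_B < E_C, lowering the temperature improves selectivity toward B.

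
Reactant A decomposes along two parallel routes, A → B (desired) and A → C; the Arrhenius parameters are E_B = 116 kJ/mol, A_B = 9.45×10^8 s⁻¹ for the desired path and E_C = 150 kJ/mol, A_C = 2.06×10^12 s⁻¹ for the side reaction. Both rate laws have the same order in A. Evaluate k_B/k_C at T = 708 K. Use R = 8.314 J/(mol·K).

0.148

With equal orders, S_{B/C} = k_B/k_C = (A_B/A_C)·exp[(E_C−E_B)/(RT)].
(E_C−E_B)/(RT) = (150−116)×10³/(8.314×708) = 34000/5886 = 5.776.
k_B/k_C = (9.45×10^8/2.06×10^12)·exp(5.776) = 4.587×10^-4 × 322.5 = 0.148.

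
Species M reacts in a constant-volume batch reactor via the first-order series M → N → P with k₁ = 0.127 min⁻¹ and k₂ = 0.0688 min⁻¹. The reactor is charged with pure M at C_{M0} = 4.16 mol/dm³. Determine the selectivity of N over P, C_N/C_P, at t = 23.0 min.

0.538

The intermediate concentration in a first-order A→B→C sequence is C_N = k₁C_{M0}(e^(−k₁t) − e^(−k₂t))/(k₂−k₁).
e^(−k₁t) = e^(−0.127×23.0) = e^(−2.921) = 0.05388; e^(−k₂t) = e^(−1.582) = 0.2055.
C_N = 0.127×4.16/(0.0688−0.127) × (0.05388−0.2055) = (-9.078)×(-0.1516) = 1.376 mol/dm³.
C_M = C_{M0}e^(−k₁t) = 0.2241 mol/dm³, so C_P = C_{M0}−C_M−C_N = 2.560 mol/dm³; C_N/C_P = 0.538.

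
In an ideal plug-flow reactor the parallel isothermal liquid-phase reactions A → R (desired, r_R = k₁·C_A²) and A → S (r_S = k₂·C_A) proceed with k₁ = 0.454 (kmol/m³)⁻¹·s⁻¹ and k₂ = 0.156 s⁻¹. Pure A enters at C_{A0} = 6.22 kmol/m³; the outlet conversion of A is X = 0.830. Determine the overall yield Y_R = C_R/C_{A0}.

C_A = C_{A0}(1−X) = 1.057 kmol/m³.
Along a PFR/batch, dC_S/dC_A = −r_S/(r_R+r_S) = −k₂/(k₂+k₁·C_A).
Integrating from C_{A0} to C_A: C_S = (0.156/0.454)·ln[(0.156+0.454·6.22)/(0.156+0.454·1.06)] = 0.3436·ln(2.980/0.6361) = 0.5307 kmol/m³.
Then C_R = (C_{A0}−C_A) − C_S = 5.163 − 0.5307 = 4.632 kmol/m³.
Y_R = C_R/C_{A0} = 4.632/6.22 = 0.745.

0.745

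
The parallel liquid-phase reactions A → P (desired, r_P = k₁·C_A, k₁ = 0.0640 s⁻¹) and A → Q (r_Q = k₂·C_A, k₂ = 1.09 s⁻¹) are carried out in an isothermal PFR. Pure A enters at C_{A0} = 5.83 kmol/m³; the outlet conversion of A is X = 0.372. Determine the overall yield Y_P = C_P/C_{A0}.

0.0206

C_A = C_{A0}(1−X) = 3.661 kmol/m³.
Both paths are first order in A, so the instantaneous fraction to P is constant: dC_P/d(−C_A) = k₁/(k₁+k₂) = 0.05546.
C_P = 0.05546·(C_{A0}−C_A) = 0.05546×2.169 = 0.120 kmol/m³.
Y_P = C_P/C_{A0} = 0.1203/5.83 = 0.0206.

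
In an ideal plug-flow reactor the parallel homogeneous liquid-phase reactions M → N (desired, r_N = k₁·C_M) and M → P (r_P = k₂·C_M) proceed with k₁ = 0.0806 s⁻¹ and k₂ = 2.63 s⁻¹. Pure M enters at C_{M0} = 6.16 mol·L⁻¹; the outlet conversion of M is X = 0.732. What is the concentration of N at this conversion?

C_M = C_{M0}(1−X) = 1.651 mol·L⁻¹.
Both paths are first order in M, so the instantaneous fraction to N is constant: dC_N/d(−C_M) = k₁/(k₁+k₂) = 0.02974.
C_N = 0.02974·(C_{M0}−C_M) = 0.02974×4.509 = 0.134 mol·L⁻¹.

0.134 mol·L⁻¹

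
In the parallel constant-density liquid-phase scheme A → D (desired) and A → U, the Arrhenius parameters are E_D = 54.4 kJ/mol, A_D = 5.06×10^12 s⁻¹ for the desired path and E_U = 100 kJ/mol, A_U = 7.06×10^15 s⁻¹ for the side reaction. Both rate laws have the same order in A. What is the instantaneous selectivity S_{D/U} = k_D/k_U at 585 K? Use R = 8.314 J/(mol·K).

k_D/k_U = (A_D/A_U)·exp[−(E_D−E_U)/(RT)] = (A_D/A_U)·exp[(E_U−E_D)/(RT)].
(E_U−E_D)/(RT) = (100−54.4)×10³/(8.314×585) = 45600/4864 = 9.376.
k_D/k_U = (5.06×10^12/7.06×10^15)·exp(9.376) = 7.167×10^-4 × 11797 = 8.46.

8.46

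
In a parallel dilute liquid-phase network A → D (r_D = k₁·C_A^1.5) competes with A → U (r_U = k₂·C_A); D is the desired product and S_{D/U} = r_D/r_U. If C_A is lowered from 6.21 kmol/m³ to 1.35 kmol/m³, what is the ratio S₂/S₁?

0.466

S_{D/U} = (k₁/k₂)·C_A^0.5, so S₂/S₁ = (C_{A,2}/C_{A,1})^0.5.
= (1.35/6.21)^0.5 = (0.2174)^0.5 = 0.466.
Selectivity toward D falls as C_A falls — high-concentration operation is favoured.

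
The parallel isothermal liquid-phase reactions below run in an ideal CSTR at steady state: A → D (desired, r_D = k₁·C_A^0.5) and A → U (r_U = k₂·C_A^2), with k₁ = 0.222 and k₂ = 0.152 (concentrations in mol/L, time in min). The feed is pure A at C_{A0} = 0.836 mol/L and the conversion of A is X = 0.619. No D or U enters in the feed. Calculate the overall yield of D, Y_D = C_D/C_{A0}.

Exit C_A = C_{A0}(1−X) = 0.836×0.381 = 0.3185 mol/L.
In a CSTR the entire volume is at exit conditions, so r_D = 0.222×0.3185^0.5 = 0.1253 and r_U = 0.152×0.3185^2 = 0.01542.
Fraction of consumed A going to D: r_D/(r_D+r_U) = 0.8904.
C_D = 0.8904·C_{A0}·X = 0.8904×0.836×0.619 = 0.461 mol/L; Y_D = C_D/C_{A0} = 0.551.

0.551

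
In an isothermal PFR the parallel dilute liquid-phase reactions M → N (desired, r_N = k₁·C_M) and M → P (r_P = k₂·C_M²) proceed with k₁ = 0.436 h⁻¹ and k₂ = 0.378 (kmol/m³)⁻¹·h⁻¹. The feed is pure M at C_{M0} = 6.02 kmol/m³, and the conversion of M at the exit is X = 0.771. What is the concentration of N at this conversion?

C_M = C_{M0}(1−X) = 1.379 kmol/m³.
Along a PFR/batch, dC_N/dC_M = −r_N/(r_N+r_P) = −k₁/(k₁+k₂·C_M).
Integrating from C_{M0} to C_M: C_N = (0.436/0.378)·ln[(0.436+0.378·6.02)/(0.436+0.378·1.38)] = 1.153·ln(2.712/0.9571) = 1.201 kmol/m³.

1.20 kmol/m³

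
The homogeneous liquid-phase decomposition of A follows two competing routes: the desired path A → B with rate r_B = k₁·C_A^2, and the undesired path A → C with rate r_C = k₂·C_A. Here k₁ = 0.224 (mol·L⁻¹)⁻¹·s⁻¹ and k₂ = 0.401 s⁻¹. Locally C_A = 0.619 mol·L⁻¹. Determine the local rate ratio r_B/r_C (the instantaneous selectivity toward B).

0.346

S_{B/C} = r_B/r_C = (k₁·C_A^2)/(k₂·C_A) = (k₁/k₂)·C_A.
= (0.224×0.6190^2) / (0.401×0.6190) = 0.08583/0.2482 = 0.346.
Since the desired path is higher order in A, keeping C_A high (PFR or concentrated feed) favours B.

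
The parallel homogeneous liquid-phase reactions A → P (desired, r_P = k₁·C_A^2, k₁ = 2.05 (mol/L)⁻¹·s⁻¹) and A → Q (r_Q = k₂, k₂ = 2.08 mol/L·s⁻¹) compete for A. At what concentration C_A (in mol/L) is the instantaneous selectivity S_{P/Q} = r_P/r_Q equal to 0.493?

S_{P/Q} = (k₁/k₂)·C_A^2 ⇒ C_A = (S·k₂/k₁)^(0.5).
= (0.493×2.08/2.05)^(0.5) = (0.5002)^(0.5) = 0.707 mol/L.

0.707 mol/L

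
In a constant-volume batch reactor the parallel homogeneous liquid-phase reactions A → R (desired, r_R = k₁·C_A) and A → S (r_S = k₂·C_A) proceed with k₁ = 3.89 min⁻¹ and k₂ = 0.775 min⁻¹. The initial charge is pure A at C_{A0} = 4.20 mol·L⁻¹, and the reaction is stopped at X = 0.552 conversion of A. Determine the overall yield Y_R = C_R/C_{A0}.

C_A = C_{A0}(1−X) = 1.882 mol·L⁻¹.
Both paths are first order in A, so the instantaneous fraction to R is constant: dC_R/d(−C_A) = k₁/(k₁+k₂) = 0.8339.
C_R = 0.8339·(C_{A0}−C_A) = 0.8339×2.318 = 1.93 mol·L⁻¹.
Y_R = C_R/C_{A0} = 1.933/4.20 = 0.460.

0.460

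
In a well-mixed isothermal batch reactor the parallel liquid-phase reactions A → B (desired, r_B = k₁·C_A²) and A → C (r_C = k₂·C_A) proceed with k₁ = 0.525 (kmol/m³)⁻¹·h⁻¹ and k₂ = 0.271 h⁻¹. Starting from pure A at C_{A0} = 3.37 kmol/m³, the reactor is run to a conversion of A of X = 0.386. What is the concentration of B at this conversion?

C_A = C_{A0}(1−X) = 2.069 kmol/m³.
Along a PFR/batch, dC_C/dC_A = −r_C/(r_B+r_C) = −k₂/(k₂+k₁·C_A).
Integrating from C_{A0} to C_A: C_C = (0.271/0.525)·ln[(0.271+0.525·3.37)/(0.271+0.525·2.07)] = 0.5162·ln(2.040/1.357) = 0.2104 kmol/m³.
Then C_B = (C_{A0}−C_A) − C_C = 1.301 − 0.2104 = 1.090 kmol/m³.

1.09 kmol/m³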